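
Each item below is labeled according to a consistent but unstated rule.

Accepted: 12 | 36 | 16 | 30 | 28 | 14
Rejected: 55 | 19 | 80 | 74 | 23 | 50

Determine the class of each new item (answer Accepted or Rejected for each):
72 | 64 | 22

The common property of the 'Accepted' items is: even AND at most 36. No 'Rejected' item has it.
72 — 72 is even, 72 > 36, hence Rejected.
64 — 64 is even, 64 > 36, hence Rejected.
22 — 22 is even, 22 ≤ 36, hence Accepted.

Rejected, Rejected, Accepted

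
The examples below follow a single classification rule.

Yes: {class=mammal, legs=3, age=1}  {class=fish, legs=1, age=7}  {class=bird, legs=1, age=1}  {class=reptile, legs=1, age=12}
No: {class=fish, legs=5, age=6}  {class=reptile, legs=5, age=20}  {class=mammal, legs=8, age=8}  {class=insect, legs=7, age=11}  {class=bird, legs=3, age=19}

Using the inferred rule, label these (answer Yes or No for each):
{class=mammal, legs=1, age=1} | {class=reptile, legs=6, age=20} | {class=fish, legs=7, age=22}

All 'Yes' examples share one property — legs ≤ 3 AND age ≤ 12 — and every 'No' example lacks it.
{class=mammal, legs=1, age=1} — legs = 1, age = 1, hence Yes.
{class=reptile, legs=6, age=20} — legs = 6, age = 20, hence No.
{class=fish, legs=7, age=22} — legs = 7, age = 22, hence No.

Yes, No, No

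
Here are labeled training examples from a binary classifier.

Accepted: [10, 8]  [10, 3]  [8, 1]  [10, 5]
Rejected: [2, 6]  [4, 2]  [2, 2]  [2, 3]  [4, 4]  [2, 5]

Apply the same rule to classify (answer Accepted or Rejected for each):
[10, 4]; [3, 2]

Accepted, Rejected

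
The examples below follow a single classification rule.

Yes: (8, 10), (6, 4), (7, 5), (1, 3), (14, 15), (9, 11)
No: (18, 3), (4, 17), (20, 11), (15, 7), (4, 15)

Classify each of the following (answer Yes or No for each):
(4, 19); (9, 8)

Rule: |first − second| ≤ 2. This holds for each 'Yes' example and fails for each 'No' one.
(4, 19) → |4−19| = 15 → No. (9, 8) → |9−8| = 1 → Yes.

No, Yes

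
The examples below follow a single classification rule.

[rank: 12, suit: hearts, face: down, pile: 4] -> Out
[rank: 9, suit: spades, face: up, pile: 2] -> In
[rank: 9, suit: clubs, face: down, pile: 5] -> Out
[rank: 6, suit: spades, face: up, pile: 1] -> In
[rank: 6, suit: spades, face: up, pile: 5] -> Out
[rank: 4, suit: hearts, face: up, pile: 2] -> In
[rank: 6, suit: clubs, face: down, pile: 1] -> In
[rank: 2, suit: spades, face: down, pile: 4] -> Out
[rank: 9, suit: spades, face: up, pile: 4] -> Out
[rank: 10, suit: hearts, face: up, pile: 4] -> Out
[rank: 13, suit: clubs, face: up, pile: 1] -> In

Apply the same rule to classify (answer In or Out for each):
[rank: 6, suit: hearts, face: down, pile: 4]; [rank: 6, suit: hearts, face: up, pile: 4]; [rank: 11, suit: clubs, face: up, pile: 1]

The distinguishing property — pile ≤ 2 — holds for all the 'In' cases and none of the 'Out' cases.

Out, Out, In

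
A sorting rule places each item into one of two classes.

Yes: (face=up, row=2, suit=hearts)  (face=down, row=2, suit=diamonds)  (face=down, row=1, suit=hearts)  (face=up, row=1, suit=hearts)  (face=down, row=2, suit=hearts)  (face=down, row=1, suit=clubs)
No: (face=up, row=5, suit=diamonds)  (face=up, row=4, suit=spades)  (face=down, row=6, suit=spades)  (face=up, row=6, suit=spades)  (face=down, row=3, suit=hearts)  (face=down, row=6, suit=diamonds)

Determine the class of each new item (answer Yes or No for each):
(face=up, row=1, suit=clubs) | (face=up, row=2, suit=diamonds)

Yes, Yes

The common property of the 'Yes' items is: row ≤ 2. No 'No' item has it.
(face=up, row=1, suit=clubs) — row = 1, hence Yes. (face=up, row=2, suit=diamonds) — row = 2, hence Yes.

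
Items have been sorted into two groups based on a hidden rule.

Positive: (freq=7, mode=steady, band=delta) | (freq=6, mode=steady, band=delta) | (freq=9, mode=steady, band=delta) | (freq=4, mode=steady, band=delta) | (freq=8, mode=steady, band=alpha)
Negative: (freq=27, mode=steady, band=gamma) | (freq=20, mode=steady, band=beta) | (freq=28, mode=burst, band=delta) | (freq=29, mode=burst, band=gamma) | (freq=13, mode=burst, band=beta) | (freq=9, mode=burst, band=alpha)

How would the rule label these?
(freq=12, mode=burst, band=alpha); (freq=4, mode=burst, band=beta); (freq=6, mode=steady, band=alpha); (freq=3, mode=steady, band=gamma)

One predicate separates the groups cleanly: mode is steady AND freq ≤ 9.
(freq=12, mode=burst, band=alpha): Negative (mode is burst, freq = 12).
(freq=4, mode=burst, band=beta): Negative (mode is burst, freq = 4).
(freq=6, mode=steady, band=alpha): Positive (mode is steady, freq = 6).
(freq=3, mode=steady, band=gamma): Positive (mode is steady, freq = 3).

Negative, Negative, Positive, Positive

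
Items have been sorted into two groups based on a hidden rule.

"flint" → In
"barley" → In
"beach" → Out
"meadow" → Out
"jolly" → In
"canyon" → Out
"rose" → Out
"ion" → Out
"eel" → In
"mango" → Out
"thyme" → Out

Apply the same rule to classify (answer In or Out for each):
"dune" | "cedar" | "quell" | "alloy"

Out, Out, In, In

'In' ⟺ contains 'l'.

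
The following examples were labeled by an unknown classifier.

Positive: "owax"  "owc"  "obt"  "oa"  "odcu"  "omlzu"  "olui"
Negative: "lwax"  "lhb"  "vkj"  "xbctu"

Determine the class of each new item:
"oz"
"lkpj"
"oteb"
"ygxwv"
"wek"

Positive, Negative, Positive, Negative, Negative

Every 'Positive' example satisfies: contains 'o'. None of the 'Negative' examples do.
"oz": Positive (has 'o').
"lkpj": Negative (no 'o').
"oteb": Positive (has 'o').
"ygxwv": Negative (no 'o').
"wek": Negative (no 'o').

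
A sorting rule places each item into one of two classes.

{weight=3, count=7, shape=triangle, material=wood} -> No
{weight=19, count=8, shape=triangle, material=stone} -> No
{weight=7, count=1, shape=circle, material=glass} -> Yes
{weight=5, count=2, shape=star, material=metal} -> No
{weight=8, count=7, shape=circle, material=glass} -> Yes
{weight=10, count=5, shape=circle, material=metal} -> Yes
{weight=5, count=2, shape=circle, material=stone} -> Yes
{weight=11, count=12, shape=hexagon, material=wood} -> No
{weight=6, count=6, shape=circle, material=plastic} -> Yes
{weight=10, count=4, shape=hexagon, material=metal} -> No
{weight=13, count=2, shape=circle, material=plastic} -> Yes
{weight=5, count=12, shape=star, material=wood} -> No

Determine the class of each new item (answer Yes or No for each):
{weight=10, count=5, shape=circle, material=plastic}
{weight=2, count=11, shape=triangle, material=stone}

Comparing the two groups points to one rule — shape is circle.
{weight=10, count=5, shape=circle, material=plastic}: shape is circle, passes → Yes.
{weight=2, count=11, shape=triangle, material=stone}: shape is triangle, lacks this property → No.

Yes, No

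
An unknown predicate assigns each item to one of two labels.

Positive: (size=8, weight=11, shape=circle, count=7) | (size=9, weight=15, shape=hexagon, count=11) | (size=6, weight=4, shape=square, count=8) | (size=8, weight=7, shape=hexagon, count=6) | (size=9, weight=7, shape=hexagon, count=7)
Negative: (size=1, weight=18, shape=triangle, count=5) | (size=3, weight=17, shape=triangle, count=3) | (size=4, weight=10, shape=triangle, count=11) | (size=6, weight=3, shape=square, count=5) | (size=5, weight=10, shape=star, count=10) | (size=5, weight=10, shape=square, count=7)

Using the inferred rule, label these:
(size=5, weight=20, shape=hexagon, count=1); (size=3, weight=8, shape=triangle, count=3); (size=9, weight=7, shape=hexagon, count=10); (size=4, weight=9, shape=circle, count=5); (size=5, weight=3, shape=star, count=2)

Negative, Negative, Positive, Negative, Negative

The distinguishing property — count ≥ 6 AND size ≥ 6 — holds for all the 'Positive' cases and none of the 'Negative' cases.
(size=5, weight=20, shape=hexagon, count=1): Negative (count = 1, size = 5).
(size=3, weight=8, shape=triangle, count=3): Negative (count = 3, size = 3).
(size=9, weight=7, shape=hexagon, count=10): Positive (count = 10, size = 9).
(size=4, weight=9, shape=circle, count=5): Negative (count = 5, size = 4).
(size=5, weight=3, shape=star, count=2): Negative (count = 2, size = 5).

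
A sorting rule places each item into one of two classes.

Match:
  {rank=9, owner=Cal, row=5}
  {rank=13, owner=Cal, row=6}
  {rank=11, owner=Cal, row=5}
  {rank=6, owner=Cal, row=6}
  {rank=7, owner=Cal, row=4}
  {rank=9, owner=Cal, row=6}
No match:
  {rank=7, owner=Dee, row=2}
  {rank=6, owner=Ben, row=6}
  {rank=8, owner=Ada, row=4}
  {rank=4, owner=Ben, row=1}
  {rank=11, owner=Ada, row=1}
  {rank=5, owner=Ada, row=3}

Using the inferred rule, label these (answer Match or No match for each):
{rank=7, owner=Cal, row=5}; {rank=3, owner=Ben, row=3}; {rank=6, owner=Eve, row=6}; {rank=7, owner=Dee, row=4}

'Match' ⟺ owner is Cal.
{rank=7, owner=Cal, row=5} → owner is Cal → Match.
{rank=3, owner=Ben, row=3} → owner is Ben → No match.
{rank=6, owner=Eve, row=6} → owner is Eve → No match.
{rank=7, owner=Dee, row=4} → owner is Dee → No match.

Match, No match, No match, No match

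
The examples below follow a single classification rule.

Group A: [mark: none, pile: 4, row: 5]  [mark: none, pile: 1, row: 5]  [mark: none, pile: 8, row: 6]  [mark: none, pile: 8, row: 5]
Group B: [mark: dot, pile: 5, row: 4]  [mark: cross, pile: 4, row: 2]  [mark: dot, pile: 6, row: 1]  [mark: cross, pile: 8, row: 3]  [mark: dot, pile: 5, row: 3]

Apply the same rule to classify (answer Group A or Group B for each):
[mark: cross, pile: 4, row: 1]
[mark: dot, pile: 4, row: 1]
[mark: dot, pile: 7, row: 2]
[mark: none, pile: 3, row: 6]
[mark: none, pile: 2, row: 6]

Group B, Group B, Group B, Group A, Group A

One predicate separates the groups cleanly: mark is none.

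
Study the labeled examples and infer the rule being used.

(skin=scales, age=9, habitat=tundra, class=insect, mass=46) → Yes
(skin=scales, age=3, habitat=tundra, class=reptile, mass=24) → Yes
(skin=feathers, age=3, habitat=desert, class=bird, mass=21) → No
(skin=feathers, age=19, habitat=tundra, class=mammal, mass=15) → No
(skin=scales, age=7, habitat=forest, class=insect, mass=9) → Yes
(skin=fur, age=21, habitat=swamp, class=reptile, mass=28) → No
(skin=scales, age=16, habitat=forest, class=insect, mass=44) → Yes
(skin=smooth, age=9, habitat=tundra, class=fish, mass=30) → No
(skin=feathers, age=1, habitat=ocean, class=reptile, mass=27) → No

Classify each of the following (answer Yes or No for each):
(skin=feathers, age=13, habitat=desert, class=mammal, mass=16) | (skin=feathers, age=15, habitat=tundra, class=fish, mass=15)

The distinguishing property — skin is scales — holds for all the 'Yes' cases and none of the 'No' cases.
(skin=feathers, age=13, habitat=desert, class=mammal, mass=16) → skin is feathers → No.
(skin=feathers, age=15, habitat=tundra, class=fish, mass=15) → skin is feathers → No.

No, No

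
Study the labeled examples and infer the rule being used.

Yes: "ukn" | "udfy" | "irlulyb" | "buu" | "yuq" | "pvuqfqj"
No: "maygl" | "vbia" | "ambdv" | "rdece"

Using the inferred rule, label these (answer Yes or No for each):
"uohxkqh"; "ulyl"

Rule: contains 'u'. This holds for each 'Yes' example and fails for each 'No' one.

Yes, Yes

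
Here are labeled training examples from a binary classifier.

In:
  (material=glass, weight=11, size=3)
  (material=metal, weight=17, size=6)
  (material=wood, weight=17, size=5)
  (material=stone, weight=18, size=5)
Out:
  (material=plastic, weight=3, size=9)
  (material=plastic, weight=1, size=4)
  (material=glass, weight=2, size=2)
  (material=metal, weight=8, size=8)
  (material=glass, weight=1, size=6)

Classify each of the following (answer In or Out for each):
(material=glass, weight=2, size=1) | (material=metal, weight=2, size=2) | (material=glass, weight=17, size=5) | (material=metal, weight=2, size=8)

Out, Out, In, Out

Every 'In' example satisfies: weight ≥ 11. None of the 'Out' examples do.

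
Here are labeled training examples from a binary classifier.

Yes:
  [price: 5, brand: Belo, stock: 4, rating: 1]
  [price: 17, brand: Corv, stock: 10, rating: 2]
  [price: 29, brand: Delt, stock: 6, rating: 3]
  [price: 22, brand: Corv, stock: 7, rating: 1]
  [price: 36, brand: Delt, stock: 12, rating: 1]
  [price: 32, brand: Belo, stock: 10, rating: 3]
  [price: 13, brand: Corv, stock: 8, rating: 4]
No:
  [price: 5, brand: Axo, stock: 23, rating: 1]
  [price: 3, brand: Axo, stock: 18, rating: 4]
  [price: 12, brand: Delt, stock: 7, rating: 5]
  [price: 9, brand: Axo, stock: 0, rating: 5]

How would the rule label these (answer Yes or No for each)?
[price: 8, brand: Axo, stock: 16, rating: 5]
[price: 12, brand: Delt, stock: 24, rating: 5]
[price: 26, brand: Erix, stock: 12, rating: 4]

No, No, Yes

The distinguishing property — stock ≤ 12 AND rating ≤ 4 — holds for all the 'Yes' cases and none of the 'No' cases.
No: [price: 8, brand: Axo, stock: 16, rating: 5], since stock = 16, rating = 5. No: [price: 12, brand: Delt, stock: 24, rating: 5], since stock = 24, rating = 5. Yes: [price: 26, brand: Erix, stock: 12, rating: 4], since stock = 12, rating = 4.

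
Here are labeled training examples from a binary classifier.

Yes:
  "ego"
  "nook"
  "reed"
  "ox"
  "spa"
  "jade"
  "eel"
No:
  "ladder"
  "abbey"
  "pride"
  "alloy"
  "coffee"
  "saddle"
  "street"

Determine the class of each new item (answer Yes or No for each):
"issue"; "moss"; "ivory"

One predicate separates the groups cleanly: length ≤ 4.
"issue": length 5 — doesn't match, so No. "moss": length 4 — passes, so Yes. "ivory": length 5 — doesn't match, so No.

No, Yes, No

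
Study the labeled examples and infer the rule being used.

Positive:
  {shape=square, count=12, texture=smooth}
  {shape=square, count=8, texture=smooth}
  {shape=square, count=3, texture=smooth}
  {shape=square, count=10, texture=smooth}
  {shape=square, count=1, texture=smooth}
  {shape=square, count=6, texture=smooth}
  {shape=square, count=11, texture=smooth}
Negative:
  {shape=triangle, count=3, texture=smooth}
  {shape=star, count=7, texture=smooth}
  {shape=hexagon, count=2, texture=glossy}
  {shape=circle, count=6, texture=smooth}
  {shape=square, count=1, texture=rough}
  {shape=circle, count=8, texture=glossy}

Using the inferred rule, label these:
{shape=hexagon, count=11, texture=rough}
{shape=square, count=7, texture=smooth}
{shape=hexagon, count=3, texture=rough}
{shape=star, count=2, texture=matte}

The simplest hypothesis consistent with all the labels is: shape is square AND texture is smooth.
{shape=hexagon, count=11, texture=rough}: shape is hexagon, texture is rough — lacks this property, so Negative.
{shape=square, count=7, texture=smooth}: shape is square, texture is smooth — has this property, so Positive.
{shape=hexagon, count=3, texture=rough}: shape is hexagon, texture is rough — lacks this property, so Negative.
{shape=star, count=2, texture=matte}: shape is star, texture is matte — lacks this property, so Negative.

Negative, Positive, Negative, Negative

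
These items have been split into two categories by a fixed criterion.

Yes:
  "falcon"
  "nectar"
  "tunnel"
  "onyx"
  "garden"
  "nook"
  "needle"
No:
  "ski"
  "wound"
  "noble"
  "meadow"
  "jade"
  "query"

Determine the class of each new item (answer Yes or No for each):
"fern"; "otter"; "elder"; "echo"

Yes, No, No, No

The rule appears to be: even length AND contains 'n'.
"fern": length 4, has 'n' — passes, so Yes. "otter": length 5, no 'n' — does not satisfy this, so No. "elder": length 5, no 'n' — does not satisfy this, so No. "echo": length 4, no 'n' — does not satisfy this, so No.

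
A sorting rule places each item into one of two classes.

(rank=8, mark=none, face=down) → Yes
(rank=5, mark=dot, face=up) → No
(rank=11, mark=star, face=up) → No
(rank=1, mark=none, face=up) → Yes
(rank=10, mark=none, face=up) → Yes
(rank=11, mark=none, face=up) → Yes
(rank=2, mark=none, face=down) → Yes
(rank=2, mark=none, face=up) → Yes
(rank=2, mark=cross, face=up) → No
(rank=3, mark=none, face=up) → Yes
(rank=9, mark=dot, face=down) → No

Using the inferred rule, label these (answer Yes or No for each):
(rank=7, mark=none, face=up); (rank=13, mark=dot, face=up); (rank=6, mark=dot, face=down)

The pattern is that an item is 'Yes' exactly when: mark is none.
(rank=7, mark=none, face=up) — mark is none, hence Yes. (rank=13, mark=dot, face=up) — mark is dot, hence No. (rank=6, mark=dot, face=down) — mark is dot, hence No.

Yes, No, No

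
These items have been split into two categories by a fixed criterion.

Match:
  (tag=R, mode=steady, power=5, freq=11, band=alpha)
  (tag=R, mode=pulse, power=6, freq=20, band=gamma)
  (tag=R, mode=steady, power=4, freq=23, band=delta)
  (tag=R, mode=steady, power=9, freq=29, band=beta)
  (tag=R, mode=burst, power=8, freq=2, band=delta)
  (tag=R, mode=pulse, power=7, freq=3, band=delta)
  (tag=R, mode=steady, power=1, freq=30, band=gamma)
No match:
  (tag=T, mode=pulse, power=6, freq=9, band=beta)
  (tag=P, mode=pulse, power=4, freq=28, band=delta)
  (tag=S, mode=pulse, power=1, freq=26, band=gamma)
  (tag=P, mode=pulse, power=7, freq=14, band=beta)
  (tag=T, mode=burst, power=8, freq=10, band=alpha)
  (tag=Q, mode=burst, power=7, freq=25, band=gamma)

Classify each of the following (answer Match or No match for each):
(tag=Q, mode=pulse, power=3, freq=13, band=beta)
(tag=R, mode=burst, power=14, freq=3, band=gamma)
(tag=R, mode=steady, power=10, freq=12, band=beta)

Comparing the two groups points to one rule — tag is R.
(tag=Q, mode=pulse, power=3, freq=13, band=beta): tag is Q, doesn't match → No match. (tag=R, mode=burst, power=14, freq=3, band=gamma): tag is R, checks out → Match. (tag=R, mode=steady, power=10, freq=12, band=beta): tag is R, checks out → Match.

No match, Match, Match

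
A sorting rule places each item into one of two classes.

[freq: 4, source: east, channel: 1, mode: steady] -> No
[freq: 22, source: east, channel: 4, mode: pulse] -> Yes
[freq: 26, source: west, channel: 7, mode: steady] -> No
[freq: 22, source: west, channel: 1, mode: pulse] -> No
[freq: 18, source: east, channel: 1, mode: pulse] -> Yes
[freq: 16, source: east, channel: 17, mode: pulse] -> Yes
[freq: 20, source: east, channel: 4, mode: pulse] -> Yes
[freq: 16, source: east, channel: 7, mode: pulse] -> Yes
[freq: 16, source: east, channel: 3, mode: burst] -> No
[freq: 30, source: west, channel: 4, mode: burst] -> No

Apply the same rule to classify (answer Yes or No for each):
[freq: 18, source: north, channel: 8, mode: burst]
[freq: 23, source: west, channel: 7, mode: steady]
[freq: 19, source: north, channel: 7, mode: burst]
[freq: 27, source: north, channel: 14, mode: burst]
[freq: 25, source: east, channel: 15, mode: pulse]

No, No, No, No, Yes

All 'Yes' examples share one property — mode is pulse AND source is east — and every 'No' example lacks it.
[freq: 18, source: north, channel: 8, mode: burst]: mode is burst, source is north — doesn't qualify, so No. [freq: 23, source: west, channel: 7, mode: steady]: mode is steady, source is west — doesn't qualify, so No. [freq: 19, source: north, channel: 7, mode: burst]: mode is burst, source is north — doesn't qualify, so No. [freq: 27, source: north, channel: 14, mode: burst]: mode is burst, source is north — doesn't qualify, so No. [freq: 25, source: east, channel: 15, mode: pulse]: mode is pulse, source is east — has this property, so Yes.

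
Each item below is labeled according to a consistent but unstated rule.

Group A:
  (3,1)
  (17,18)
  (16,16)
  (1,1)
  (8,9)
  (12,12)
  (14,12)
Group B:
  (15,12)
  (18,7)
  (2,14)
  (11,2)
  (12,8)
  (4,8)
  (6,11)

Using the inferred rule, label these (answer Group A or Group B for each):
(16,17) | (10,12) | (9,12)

The simplest hypothesis consistent with all the labels is: |first − second| ≤ 2.

Group A, Group A, Group B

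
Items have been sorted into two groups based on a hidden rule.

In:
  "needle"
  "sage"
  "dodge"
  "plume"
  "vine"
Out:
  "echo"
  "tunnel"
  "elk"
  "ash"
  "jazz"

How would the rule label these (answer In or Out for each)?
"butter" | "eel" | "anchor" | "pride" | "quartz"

Rule: ends with 'e'. This holds for each 'In' example and fails for each 'Out' one.
Out: "butter", since ends with 'r'. Out: "eel", since ends with 'l'. Out: "anchor", since ends with 'r'. In: "pride", since ends with 'e'. Out: "quartz", since ends with 'z'.

Out, Out, Out, In, Out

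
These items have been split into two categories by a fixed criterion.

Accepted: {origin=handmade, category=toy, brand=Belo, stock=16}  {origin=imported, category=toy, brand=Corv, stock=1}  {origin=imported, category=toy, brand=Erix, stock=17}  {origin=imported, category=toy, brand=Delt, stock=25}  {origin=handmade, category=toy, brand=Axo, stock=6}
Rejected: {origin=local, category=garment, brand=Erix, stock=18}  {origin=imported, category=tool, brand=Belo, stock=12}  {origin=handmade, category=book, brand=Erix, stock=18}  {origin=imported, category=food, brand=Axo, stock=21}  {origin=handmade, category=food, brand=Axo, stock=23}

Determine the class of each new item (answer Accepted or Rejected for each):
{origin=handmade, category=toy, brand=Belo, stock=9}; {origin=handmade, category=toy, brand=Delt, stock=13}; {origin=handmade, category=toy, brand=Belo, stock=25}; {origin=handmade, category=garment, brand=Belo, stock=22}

The pattern is that an item is 'Accepted' exactly when: category is toy.
{origin=handmade, category=toy, brand=Belo, stock=9} → category is toy → Accepted. {origin=handmade, category=toy, brand=Delt, stock=13} → category is toy → Accepted. {origin=handmade, category=toy, brand=Belo, stock=25} → category is toy → Accepted. {origin=handmade, category=garment, brand=Belo, stock=22} → category is garment → Rejected.

Accepted, Accepted, Accepted, Rejected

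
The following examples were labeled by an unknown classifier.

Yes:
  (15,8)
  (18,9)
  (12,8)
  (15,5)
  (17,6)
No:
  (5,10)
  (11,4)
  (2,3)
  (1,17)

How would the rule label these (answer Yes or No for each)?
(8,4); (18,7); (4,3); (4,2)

No, Yes, No, No

The simplest hypothesis consistent with all the labels is: sum ≥ 20.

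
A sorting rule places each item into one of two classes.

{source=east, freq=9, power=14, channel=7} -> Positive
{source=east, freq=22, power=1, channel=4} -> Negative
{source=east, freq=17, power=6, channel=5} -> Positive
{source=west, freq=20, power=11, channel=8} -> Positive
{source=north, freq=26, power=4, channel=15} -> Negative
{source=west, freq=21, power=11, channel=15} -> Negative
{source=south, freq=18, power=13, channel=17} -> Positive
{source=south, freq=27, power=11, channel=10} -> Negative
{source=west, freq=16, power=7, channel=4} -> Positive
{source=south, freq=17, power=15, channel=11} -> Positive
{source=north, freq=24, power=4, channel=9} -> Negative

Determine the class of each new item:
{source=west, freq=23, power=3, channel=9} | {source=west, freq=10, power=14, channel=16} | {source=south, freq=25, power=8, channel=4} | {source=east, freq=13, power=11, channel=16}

Negative, Positive, Negative, Positive

Rule: freq ≤ 20. This holds for each 'Positive' example and fails for each 'Negative' one.
{source=west, freq=23, power=3, channel=9} — freq = 23, hence Negative. {source=west, freq=10, power=14, channel=16} — freq = 10, hence Positive. {source=south, freq=25, power=8, channel=4} — freq = 25, hence Negative. {source=east, freq=13, power=11, channel=16} — freq = 13, hence Positive.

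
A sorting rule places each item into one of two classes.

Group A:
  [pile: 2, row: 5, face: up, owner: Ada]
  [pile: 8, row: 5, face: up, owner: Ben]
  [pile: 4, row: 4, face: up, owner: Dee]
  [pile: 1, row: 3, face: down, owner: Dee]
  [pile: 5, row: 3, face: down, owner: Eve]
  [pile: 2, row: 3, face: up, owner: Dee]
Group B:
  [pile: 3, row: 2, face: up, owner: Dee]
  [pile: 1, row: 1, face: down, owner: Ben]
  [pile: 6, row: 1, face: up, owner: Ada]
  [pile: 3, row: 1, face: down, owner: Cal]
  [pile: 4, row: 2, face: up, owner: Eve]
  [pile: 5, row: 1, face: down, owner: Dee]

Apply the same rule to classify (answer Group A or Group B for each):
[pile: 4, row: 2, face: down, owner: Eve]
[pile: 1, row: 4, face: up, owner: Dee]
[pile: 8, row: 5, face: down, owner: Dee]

Group B, Group A, Group A

The classifier is using: row ≥ 3.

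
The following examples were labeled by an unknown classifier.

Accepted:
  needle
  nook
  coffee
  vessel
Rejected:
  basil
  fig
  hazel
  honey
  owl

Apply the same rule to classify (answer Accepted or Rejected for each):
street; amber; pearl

Every 'Accepted' example satisfies: even length. None of the 'Rejected' examples do.

Accepted, Rejected, Rejected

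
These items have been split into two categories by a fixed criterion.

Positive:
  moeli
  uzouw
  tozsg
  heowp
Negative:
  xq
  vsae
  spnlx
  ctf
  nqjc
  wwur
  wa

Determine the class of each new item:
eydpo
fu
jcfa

Positive, Negative, Negative

The rule appears to be: contains 'o'.
eydpo — has 'o', hence Positive. fu — no 'o', hence Negative. jcfa — no 'o', hence Negative.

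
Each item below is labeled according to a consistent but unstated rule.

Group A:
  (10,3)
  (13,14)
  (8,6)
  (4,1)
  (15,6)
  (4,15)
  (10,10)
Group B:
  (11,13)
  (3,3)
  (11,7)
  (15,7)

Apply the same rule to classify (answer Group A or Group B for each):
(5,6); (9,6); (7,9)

Group A, Group A, Group B

All 'Group A' examples share one property — product is even — and every 'Group B' example lacks it.
(5,6) — 5·6 = 30, hence Group A. (9,6) — 9·6 = 54, hence Group A. (7,9) — 7·9 = 63, hence Group B.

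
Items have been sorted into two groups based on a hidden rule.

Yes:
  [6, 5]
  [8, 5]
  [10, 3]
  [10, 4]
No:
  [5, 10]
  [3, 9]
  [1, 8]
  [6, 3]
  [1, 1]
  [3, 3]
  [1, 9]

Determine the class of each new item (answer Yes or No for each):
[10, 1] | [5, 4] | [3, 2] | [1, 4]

Yes, No, No, No

The simplest hypothesis consistent with all the labels is: sum ≥ 10 AND first is even.
[10, 1]: Yes (10+1 = 11, first 10).
[5, 4]: No (5+4 = 9, first 5).
[3, 2]: No (3+2 = 5, first 3).
[1, 4]: No (1+4 = 5, first 1).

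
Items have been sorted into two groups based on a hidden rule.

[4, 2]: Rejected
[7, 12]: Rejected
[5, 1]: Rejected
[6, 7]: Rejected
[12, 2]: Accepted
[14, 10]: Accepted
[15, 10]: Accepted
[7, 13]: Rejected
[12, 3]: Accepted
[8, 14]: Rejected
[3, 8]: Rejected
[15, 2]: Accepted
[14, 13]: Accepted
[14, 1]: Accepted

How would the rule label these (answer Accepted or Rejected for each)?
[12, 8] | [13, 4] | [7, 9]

Accepted, Accepted, Rejected

Every 'Accepted' example satisfies: first ≥ 10. None of the 'Rejected' examples do.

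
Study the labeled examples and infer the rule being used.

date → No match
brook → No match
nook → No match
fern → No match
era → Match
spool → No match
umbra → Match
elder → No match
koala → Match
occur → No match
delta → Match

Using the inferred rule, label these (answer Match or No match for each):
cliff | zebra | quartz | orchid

No match, Match, No match, No match

Looking at the examples, the only property every 'Match' case has and every 'No match' case lacks is: ends with 'a'.
cliff: ends with 'f', does not pass → No match.
zebra: ends with 'a', has this property → Match.
quartz: ends with 'z', does not pass → No match.
orchid: ends with 'd', does not pass → No match.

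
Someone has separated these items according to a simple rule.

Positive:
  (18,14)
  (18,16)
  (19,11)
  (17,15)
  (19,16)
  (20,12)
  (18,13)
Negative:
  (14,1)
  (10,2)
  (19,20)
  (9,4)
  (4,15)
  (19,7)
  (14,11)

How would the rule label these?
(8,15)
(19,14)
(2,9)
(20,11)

Negative, Positive, Negative, Positive

All 'Positive' examples share one property — first > second AND sum ≥ 30 — and every 'Negative' example lacks it.
(8,15) — 8 < 15, 8+15 = 23, hence Negative.
(19,14) — 19 > 14, 19+14 = 33, hence Positive.
(2,9) — 2 < 9, 2+9 = 11, hence Negative.
(20,11) — 20 > 11, 20+11 = 31, hence Positive.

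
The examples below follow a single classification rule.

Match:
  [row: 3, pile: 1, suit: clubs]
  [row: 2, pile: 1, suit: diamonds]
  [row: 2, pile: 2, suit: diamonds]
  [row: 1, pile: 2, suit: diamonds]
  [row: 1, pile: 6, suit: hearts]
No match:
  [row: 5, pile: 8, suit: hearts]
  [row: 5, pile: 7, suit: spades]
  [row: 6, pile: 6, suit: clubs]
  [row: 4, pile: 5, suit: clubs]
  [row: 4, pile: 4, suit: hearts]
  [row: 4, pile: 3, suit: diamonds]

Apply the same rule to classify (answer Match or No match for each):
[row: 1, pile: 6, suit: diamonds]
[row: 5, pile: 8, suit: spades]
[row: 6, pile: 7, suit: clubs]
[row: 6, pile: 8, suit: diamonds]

Rule: row ≤ 3. This holds for each 'Match' example and fails for each 'No match' one.
[row: 1, pile: 6, suit: diamonds] — row = 1, hence Match.
[row: 5, pile: 8, suit: spades] — row = 5, hence No match.
[row: 6, pile: 7, suit: clubs] — row = 6, hence No match.
[row: 6, pile: 8, suit: diamonds] — row = 6, hence No match.

Match, No match, No match, No match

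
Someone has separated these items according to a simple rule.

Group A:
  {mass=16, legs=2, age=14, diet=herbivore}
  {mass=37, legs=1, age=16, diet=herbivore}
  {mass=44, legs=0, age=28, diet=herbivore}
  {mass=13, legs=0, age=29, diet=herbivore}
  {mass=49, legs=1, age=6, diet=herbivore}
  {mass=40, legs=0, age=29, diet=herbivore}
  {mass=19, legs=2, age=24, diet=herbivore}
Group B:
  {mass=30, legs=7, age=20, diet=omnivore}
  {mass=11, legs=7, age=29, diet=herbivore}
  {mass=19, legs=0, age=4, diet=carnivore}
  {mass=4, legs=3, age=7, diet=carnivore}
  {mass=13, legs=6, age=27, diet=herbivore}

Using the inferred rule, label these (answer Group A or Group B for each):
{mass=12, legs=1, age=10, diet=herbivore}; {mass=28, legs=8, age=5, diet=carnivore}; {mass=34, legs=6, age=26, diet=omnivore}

Group A, Group B, Group B

A rule that fits every label: diet is herbivore AND legs ≤ 2 — true of each 'Group A' example, false of each 'Group B' one.
Group A: {mass=12, legs=1, age=10, diet=herbivore}, since diet is herbivore, legs = 1.
Group B: {mass=28, legs=8, age=5, diet=carnivore}, since diet is carnivore, legs = 8.
Group B: {mass=34, legs=6, age=26, diet=omnivore}, since diet is omnivore, legs = 6.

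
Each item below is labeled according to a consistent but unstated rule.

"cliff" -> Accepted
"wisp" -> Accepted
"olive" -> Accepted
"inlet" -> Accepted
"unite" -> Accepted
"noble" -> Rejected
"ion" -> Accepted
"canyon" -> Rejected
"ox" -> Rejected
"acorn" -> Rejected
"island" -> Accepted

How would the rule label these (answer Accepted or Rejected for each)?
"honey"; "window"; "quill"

Rejected, Accepted, Accepted

A rule that fits every label: contains 'i' — true of each 'Accepted' example, false of each 'Rejected' one.
"honey": Rejected (no 'i').
"window": Accepted (has 'i').
"quill": Accepted (has 'i').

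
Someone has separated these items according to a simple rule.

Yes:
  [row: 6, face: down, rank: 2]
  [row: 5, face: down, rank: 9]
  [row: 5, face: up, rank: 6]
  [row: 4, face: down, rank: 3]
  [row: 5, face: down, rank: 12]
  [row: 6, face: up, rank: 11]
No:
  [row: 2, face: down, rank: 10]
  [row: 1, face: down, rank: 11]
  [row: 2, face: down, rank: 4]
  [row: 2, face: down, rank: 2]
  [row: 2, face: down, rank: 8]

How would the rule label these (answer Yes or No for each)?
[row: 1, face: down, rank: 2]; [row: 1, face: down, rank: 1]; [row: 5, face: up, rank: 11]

The rule appears to be: row ≥ 4.
[row: 1, face: down, rank: 2]: No (row = 1).
[row: 1, face: down, rank: 1]: No (row = 1).
[row: 5, face: up, rank: 11]: Yes (row = 5).

No, No, Yes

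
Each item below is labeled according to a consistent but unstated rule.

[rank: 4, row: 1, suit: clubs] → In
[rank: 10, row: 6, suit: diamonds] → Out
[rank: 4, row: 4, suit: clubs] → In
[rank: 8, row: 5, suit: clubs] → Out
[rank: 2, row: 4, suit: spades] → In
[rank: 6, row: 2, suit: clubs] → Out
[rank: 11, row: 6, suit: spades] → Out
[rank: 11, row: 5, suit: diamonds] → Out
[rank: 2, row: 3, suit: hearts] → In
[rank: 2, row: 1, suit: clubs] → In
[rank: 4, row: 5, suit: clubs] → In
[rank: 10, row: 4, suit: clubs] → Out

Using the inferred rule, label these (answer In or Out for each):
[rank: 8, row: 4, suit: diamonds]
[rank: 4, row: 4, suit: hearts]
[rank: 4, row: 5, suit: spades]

The common property of the 'In' items is: rank ≤ 4. No 'Out' item has it.
Out: [rank: 8, row: 4, suit: diamonds], since rank = 8. In: [rank: 4, row: 4, suit: hearts], since rank = 4. In: [rank: 4, row: 5, suit: spades], since rank = 4.

Out, In, In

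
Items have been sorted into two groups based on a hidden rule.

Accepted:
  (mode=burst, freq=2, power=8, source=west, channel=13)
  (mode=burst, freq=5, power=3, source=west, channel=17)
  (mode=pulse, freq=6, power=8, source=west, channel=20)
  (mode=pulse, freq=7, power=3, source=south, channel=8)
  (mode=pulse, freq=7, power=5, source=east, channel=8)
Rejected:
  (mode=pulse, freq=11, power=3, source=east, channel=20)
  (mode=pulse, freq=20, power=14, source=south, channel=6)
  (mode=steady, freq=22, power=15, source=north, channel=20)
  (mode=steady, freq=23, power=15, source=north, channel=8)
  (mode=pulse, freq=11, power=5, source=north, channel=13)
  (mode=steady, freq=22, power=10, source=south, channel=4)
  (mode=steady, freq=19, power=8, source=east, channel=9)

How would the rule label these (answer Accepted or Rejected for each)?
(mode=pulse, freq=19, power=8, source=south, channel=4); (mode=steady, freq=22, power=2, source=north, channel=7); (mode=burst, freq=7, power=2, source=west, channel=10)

Rejected, Rejected, Accepted

One predicate separates the groups cleanly: freq ≤ 7.
(mode=pulse, freq=19, power=8, source=south, channel=4): freq = 19 — does not satisfy this, so Rejected.
(mode=steady, freq=22, power=2, source=north, channel=7): freq = 22 — does not satisfy this, so Rejected.
(mode=burst, freq=7, power=2, source=west, channel=10): freq = 7 — fits, so Accepted.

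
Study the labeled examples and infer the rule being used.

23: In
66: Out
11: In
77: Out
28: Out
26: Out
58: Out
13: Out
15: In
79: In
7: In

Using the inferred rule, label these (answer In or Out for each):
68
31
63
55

Out, In, In, In

Checking candidate rules against both groups, what survives is: ≡ 3 (mod 4).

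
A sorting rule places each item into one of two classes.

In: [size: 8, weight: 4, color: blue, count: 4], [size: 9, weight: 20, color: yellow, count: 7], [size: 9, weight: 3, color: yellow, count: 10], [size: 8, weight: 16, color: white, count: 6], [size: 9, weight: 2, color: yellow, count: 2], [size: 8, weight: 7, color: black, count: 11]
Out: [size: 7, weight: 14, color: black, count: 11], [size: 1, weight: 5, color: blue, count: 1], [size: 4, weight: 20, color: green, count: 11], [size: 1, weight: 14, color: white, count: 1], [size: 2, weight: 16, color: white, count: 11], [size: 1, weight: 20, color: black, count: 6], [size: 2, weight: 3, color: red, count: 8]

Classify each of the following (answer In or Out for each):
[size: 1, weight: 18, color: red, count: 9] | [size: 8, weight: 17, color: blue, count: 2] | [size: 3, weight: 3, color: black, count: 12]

Out, In, Out

All 'In' examples share one property — size ≥ 8 — and every 'Out' example lacks it.
[size: 1, weight: 18, color: red, count: 9] → size = 1 → Out.
[size: 8, weight: 17, color: blue, count: 2] → size = 8 → In.
[size: 3, weight: 3, color: black, count: 12] → size = 3 → Out.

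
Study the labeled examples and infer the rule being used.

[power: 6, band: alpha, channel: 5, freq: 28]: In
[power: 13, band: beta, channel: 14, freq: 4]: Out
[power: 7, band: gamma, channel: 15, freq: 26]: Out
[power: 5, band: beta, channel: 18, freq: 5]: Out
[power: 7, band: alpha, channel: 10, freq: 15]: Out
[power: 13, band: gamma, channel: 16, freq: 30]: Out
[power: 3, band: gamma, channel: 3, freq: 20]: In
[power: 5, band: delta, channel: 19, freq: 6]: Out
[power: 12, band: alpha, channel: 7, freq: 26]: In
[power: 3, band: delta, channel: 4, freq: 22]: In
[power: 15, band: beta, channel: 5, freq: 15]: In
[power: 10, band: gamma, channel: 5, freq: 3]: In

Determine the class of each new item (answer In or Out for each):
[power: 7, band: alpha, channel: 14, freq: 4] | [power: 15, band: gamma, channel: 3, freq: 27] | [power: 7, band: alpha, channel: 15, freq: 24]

The simplest hypothesis consistent with all the labels is: channel ≤ 7.
[power: 7, band: alpha, channel: 14, freq: 4]: Out (channel = 14).
[power: 15, band: gamma, channel: 3, freq: 27]: In (channel = 3).
[power: 7, band: alpha, channel: 15, freq: 24]: Out (channel = 15).

Out, In, Out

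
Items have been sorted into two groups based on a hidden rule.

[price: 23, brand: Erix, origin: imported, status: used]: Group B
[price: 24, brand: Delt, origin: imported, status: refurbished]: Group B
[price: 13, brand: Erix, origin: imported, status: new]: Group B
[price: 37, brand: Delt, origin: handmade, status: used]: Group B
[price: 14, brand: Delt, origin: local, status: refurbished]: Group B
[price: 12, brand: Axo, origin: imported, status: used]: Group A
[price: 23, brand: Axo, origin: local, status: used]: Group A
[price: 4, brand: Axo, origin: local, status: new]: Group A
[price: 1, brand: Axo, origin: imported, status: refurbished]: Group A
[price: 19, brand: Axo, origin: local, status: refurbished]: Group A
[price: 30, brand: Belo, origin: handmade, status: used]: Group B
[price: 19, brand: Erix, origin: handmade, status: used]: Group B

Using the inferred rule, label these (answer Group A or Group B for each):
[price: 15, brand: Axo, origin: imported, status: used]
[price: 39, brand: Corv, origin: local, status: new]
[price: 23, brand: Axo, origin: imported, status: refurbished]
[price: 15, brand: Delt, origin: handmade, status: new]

The rule appears to be: brand is Axo.

Group A, Group B, Group A, Group B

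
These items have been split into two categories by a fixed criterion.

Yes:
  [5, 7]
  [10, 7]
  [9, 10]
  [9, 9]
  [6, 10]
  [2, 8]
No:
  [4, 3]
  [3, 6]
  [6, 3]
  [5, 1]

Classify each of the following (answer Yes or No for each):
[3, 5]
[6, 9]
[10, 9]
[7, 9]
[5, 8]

No, Yes, Yes, Yes, Yes

The common property of the 'Yes' items is: sum ≥ 10. No 'No' item has it.
No: [3, 5], since 3+5 = 8. Yes: [6, 9], since 6+9 = 15. Yes: [10, 9], since 10+9 = 19. Yes: [7, 9], since 7+9 = 16. Yes: [5, 8], since 5+8 = 13.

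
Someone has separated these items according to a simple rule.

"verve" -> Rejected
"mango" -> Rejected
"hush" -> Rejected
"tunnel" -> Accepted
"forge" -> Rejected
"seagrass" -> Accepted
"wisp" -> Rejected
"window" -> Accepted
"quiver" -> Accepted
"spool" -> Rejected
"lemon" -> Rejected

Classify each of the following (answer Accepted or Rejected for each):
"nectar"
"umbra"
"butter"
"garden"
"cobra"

Accepted, Rejected, Accepted, Accepted, Rejected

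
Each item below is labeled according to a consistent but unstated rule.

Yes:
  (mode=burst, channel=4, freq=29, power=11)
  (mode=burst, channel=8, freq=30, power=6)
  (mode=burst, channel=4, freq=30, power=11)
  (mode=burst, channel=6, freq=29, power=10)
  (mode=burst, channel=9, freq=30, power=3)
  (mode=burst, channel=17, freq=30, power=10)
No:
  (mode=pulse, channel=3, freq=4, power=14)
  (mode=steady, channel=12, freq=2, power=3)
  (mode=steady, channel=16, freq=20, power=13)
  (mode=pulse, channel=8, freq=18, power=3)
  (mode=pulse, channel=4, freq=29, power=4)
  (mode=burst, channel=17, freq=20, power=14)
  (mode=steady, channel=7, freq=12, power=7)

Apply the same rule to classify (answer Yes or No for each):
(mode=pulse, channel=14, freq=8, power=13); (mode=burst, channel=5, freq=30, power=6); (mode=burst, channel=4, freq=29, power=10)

No, Yes, Yes

A rule that fits every label: mode is burst AND freq ≥ 29 — true of each 'Yes' example, false of each 'No' one.
(mode=pulse, channel=14, freq=8, power=13): No (mode is pulse, freq = 8).
(mode=burst, channel=5, freq=30, power=6): Yes (mode is burst, freq = 30).
(mode=burst, channel=4, freq=29, power=10): Yes (mode is burst, freq = 29).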